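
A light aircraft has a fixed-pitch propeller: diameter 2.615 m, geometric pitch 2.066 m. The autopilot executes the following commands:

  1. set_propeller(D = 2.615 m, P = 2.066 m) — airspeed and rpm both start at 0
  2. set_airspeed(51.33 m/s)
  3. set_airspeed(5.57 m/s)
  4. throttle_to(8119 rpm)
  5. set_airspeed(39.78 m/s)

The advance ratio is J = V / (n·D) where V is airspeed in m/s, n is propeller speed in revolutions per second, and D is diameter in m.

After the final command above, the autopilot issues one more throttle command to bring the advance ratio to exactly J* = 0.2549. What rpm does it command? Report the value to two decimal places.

set_propeller: D = 2.615 m, P = 2.066 m (p = P/D = 0.790057); state ← (V=0, rpm=0)
set_airspeed(51.33): V ← 51.33 m/s
set_airspeed(5.57): V ← 5.57 m/s
throttle_to(8119): rpm ← 8119
set_airspeed(39.78): V ← 39.78 m/s
final state: V = 39.78 m/s, rpm = 8119 → n = rpm/60 = 135.316667 rev/s
target J* = 0.2549; solve J* = V/(n·D) for n: n = V/(J*·D) = 39.78/(0.2549 × 2.615) = 59.679235 rev/s
rpm = 60·n = 3580.754122

rpm = 3580.75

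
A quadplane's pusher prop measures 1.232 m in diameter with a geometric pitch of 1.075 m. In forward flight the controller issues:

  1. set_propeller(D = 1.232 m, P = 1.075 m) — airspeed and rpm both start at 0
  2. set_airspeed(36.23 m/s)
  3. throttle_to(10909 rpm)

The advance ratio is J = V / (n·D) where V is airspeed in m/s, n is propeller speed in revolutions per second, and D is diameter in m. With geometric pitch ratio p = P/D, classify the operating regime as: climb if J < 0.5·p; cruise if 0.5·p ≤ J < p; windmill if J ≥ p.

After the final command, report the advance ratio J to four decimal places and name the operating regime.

J = 0.1617, regime = climb

set_propeller: D = 1.232 m, P = 1.075 m (p = P/D = 0.872565); state ← (V=0, rpm=0)
set_airspeed(36.23): V ← 36.23 m/s
throttle_to(10909): rpm ← 10909
final state: V = 36.23 m/s, rpm = 10909 → n = rpm/60 = 181.816667 rev/s
J = V / (n·D) = 36.23 / (181.816667 × 1.232) = 0.161742
regime bands: climb J<0.4363 | cruise [0.4363, 0.8726) | windmill J≥0.8726
J = 0.1617 → climb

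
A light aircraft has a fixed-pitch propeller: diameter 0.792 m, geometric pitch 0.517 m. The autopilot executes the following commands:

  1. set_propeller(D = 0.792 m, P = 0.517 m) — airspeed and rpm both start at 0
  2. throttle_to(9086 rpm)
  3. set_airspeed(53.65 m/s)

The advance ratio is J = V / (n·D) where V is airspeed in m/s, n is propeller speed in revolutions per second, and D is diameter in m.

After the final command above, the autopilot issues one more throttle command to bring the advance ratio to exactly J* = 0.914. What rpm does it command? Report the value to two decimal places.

set_propeller: D = 0.792 m, P = 0.517 m (p = P/D = 0.652778); state ← (V=0, rpm=0)
throttle_to(9086): rpm ← 9086
set_airspeed(53.65): V ← 53.65 m/s
final state: V = 53.65 m/s, rpm = 9086 → n = rpm/60 = 151.433333 rev/s
target J* = 0.914; solve J* = V/(n·D) for n: n = V/(J*·D) = 53.65/(0.914 × 0.792) = 74.113675 rev/s
rpm = 60·n = 4446.820503

rpm = 4446.82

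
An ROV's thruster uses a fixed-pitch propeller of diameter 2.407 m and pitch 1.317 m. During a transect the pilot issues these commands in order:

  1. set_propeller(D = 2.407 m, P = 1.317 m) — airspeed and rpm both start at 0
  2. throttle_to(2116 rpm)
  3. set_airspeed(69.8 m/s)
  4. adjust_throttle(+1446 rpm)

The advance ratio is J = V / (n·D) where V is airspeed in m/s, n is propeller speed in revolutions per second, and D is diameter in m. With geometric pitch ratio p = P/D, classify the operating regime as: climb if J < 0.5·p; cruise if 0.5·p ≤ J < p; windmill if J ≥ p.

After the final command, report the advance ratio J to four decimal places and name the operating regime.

J = 0.4885, regime = cruise

set_propeller: D = 2.407 m, P = 1.317 m (p = P/D = 0.547154); state ← (V=0, rpm=0)
throttle_to(2116): rpm ← 2116
set_airspeed(69.8): V ← 69.8 m/s
adjust_throttle(+1446): rpm ← 2116 +1446 = 3562
final state: V = 69.8 m/s, rpm = 3562 → n = rpm/60 = 59.366667 rev/s
J = V / (n·D) = 69.8 / (59.366667 × 2.407) = 0.488469
regime bands: climb J<0.2736 | cruise [0.2736, 0.5472) | windmill J≥0.5472
J = 0.4885 → cruise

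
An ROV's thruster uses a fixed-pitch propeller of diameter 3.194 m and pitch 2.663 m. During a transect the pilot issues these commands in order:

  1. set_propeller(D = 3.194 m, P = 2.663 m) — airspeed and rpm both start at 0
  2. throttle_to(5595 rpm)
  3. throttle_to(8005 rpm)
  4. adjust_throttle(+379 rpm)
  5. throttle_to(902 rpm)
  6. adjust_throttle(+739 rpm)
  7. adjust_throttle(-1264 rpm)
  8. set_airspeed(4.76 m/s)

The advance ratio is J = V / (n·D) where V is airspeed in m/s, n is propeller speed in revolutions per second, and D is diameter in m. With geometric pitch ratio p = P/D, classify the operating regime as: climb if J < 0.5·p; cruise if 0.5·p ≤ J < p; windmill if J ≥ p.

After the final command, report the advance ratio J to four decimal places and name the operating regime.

J = 0.2372, regime = climb

set_propeller: D = 3.194 m, P = 2.663 m (p = P/D = 0.833751); state ← (V=0, rpm=0)
throttle_to(5595): rpm ← 5595
throttle_to(8005): rpm ← 8005
adjust_throttle(+379): rpm ← 8005 +379 = 8384
throttle_to(902): rpm ← 902
adjust_throttle(+739): rpm ← 902 +739 = 1641
adjust_throttle(-1264): rpm ← 1641 -1264 = 377
set_airspeed(4.76): V ← 4.76 m/s
final state: V = 4.76 m/s, rpm = 377 → n = rpm/60 = 6.283333 rev/s
J = V / (n·D) = 4.76 / (6.283333 × 3.194) = 0.237182
regime bands: climb J<0.4169 | cruise [0.4169, 0.8338) | windmill J≥0.8338
J = 0.2372 → climb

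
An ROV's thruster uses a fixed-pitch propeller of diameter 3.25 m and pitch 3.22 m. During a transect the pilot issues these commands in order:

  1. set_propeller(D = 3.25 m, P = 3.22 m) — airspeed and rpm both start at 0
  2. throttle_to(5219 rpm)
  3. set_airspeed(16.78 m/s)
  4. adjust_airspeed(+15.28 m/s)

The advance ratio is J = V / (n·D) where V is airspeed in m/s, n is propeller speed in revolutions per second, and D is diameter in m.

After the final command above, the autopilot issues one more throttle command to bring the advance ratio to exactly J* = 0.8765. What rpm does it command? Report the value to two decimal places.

set_propeller: D = 3.25 m, P = 3.22 m (p = P/D = 0.990769); state ← (V=0, rpm=0)
throttle_to(5219): rpm ← 5219
set_airspeed(16.78): V ← 16.78 m/s
adjust_airspeed(+15.28): V ← 16.78 +15.28 = 32.06 m/s
final state: V = 32.06 m/s, rpm = 5219 → n = rpm/60 = 86.983333 rev/s
target J* = 0.8765; solve J* = V/(n·D) for n: n = V/(J*·D) = 32.06/(0.8765 × 3.25) = 11.254553 rev/s
rpm = 60·n = 675.273158

rpm = 675.27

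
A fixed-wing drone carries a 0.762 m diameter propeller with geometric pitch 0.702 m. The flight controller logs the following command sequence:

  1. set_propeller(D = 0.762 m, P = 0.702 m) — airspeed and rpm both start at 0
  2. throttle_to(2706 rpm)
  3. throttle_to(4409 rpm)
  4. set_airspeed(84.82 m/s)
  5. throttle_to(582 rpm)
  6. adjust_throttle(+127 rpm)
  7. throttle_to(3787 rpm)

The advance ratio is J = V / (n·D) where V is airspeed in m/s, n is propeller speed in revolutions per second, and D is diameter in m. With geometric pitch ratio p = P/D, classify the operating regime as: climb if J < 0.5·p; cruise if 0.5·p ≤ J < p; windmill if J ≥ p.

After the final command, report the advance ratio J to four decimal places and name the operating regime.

set_propeller: D = 0.762 m, P = 0.702 m (p = P/D = 0.921260); state ← (V=0, rpm=0)
throttle_to(2706): rpm ← 2706
throttle_to(4409): rpm ← 4409
set_airspeed(84.82): V ← 84.82 m/s
throttle_to(582): rpm ← 582
adjust_throttle(+127): rpm ← 582 +127 = 709
throttle_to(3787): rpm ← 3787
final state: V = 84.82 m/s, rpm = 3787 → n = rpm/60 = 63.116667 rev/s
J = V / (n·D) = 84.82 / (63.116667 × 0.762) = 1.763597
regime bands: climb J<0.4606 | cruise [0.4606, 0.9213) | windmill J≥0.9213
J = 1.7636 → windmill

J = 1.7636, regime = windmill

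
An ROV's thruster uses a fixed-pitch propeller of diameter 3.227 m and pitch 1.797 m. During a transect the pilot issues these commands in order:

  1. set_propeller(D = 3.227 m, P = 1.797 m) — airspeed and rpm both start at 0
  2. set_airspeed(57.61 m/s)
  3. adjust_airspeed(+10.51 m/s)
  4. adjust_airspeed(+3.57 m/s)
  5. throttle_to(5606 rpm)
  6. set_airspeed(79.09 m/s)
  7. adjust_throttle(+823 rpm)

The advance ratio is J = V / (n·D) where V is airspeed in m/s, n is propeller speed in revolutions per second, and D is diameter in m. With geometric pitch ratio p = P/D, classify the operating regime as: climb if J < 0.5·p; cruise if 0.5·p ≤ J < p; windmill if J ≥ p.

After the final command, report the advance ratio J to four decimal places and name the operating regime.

J = 0.2287, regime = climb

set_propeller: D = 3.227 m, P = 1.797 m (p = P/D = 0.556864); state ← (V=0, rpm=0)
set_airspeed(57.61): V ← 57.61 m/s
adjust_airspeed(+10.51): V ← 57.61 +10.51 = 68.12 m/s
adjust_airspeed(+3.57): V ← 68.12 +3.57 = 71.69 m/s
throttle_to(5606): rpm ← 5606
set_airspeed(79.09): V ← 79.09 m/s
adjust_throttle(+823): rpm ← 5606 +823 = 6429
final state: V = 79.09 m/s, rpm = 6429 → n = rpm/60 = 107.150000 rev/s
J = V / (n·D) = 79.09 / (107.150000 × 3.227) = 0.228734
regime bands: climb J<0.2784 | cruise [0.2784, 0.5569) | windmill J≥0.5569
J = 0.2287 → climb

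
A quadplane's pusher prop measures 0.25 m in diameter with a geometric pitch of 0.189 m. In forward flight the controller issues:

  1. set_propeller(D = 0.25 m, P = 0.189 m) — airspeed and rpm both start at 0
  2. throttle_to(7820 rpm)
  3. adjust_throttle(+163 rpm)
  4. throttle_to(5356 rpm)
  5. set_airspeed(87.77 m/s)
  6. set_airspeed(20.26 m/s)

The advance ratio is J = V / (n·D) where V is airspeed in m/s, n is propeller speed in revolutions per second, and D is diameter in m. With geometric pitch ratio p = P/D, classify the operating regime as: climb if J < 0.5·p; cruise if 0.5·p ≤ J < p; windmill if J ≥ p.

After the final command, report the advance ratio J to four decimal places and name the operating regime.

set_propeller: D = 0.25 m, P = 0.189 m (p = P/D = 0.756000); state ← (V=0, rpm=0)
throttle_to(7820): rpm ← 7820
adjust_throttle(+163): rpm ← 7820 +163 = 7983
throttle_to(5356): rpm ← 5356
set_airspeed(87.77): V ← 87.77 m/s
set_airspeed(20.26): V ← 20.26 m/s
final state: V = 20.26 m/s, rpm = 5356 → n = rpm/60 = 89.266667 rev/s
J = V / (n·D) = 20.26 / (89.266667 × 0.25) = 0.907842
regime bands: climb J<0.3780 | cruise [0.3780, 0.7560) | windmill J≥0.7560
J = 0.9078 → windmill

J = 0.9078, regime = windmill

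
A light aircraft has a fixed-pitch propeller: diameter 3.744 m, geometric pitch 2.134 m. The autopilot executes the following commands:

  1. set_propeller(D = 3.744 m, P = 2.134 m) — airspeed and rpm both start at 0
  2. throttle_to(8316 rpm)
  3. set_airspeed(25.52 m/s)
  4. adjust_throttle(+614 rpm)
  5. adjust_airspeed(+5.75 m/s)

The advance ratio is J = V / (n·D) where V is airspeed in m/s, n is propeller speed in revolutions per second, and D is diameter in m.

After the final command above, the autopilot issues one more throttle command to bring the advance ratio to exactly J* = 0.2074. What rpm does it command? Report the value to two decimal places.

rpm = 2416.21

set_propeller: D = 3.744 m, P = 2.134 m (p = P/D = 0.569979); state ← (V=0, rpm=0)
throttle_to(8316): rpm ← 8316
set_airspeed(25.52): V ← 25.52 m/s
adjust_throttle(+614): rpm ← 8316 +614 = 8930
adjust_airspeed(+5.75): V ← 25.52 +5.75 = 31.27 m/s
final state: V = 31.27 m/s, rpm = 8930 → n = rpm/60 = 148.833333 rev/s
target J* = 0.2074; solve J* = V/(n·D) for n: n = V/(J*·D) = 31.27/(0.2074 × 3.744) = 40.270154 rev/s
rpm = 60·n = 2416.209233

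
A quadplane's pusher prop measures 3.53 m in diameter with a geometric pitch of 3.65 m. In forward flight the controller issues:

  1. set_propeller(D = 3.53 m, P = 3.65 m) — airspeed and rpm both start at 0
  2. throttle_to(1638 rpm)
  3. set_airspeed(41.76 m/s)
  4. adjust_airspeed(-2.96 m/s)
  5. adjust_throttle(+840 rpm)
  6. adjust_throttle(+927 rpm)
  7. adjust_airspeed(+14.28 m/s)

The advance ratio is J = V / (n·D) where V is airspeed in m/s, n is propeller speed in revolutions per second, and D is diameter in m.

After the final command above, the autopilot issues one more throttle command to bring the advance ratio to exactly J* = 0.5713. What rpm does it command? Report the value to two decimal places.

set_propeller: D = 3.53 m, P = 3.65 m (p = P/D = 1.033994); state ← (V=0, rpm=0)
throttle_to(1638): rpm ← 1638
set_airspeed(41.76): V ← 41.76 m/s
adjust_airspeed(-2.96): V ← 41.76 -2.96 = 38.8 m/s
adjust_throttle(+840): rpm ← 1638 +840 = 2478
adjust_throttle(+927): rpm ← 2478 +927 = 3405
adjust_airspeed(+14.28): V ← 38.8 +14.28 = 53.08 m/s
final state: V = 53.08 m/s, rpm = 3405 → n = rpm/60 = 56.750000 rev/s
target J* = 0.5713; solve J* = V/(n·D) for n: n = V/(J*·D) = 53.08/(0.5713 × 3.53) = 26.320370 rev/s
rpm = 60·n = 1579.222181

rpm = 1579.22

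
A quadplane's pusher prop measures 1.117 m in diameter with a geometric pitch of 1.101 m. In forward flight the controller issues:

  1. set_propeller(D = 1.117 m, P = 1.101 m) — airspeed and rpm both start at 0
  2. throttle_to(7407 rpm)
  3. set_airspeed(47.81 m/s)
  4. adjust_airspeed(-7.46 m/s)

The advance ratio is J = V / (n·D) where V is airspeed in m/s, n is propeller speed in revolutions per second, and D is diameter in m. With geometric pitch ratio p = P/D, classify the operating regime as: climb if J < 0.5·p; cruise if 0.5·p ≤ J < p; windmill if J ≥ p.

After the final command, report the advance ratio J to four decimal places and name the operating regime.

J = 0.2926, regime = climb

set_propeller: D = 1.117 m, P = 1.101 m (p = P/D = 0.985676); state ← (V=0, rpm=0)
throttle_to(7407): rpm ← 7407
set_airspeed(47.81): V ← 47.81 m/s
adjust_airspeed(-7.46): V ← 47.81 -7.46 = 40.35 m/s
final state: V = 40.35 m/s, rpm = 7407 → n = rpm/60 = 123.450000 rev/s
J = V / (n·D) = 40.35 / (123.450000 × 1.117) = 0.292617
regime bands: climb J<0.4928 | cruise [0.4928, 0.9857) | windmill J≥0.9857
J = 0.2926 → climb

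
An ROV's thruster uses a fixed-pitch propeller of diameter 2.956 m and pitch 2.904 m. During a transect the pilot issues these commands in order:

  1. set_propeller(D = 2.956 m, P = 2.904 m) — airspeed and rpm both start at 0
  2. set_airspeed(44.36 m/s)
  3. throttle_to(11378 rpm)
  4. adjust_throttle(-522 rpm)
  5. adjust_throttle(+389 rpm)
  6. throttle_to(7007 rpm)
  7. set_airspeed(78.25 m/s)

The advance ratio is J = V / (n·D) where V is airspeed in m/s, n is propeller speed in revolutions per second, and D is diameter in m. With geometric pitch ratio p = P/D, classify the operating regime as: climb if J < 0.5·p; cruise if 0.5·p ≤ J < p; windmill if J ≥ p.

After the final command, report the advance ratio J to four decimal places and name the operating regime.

J = 0.2267, regime = climb

set_propeller: D = 2.956 m, P = 2.904 m (p = P/D = 0.982409); state ← (V=0, rpm=0)
set_airspeed(44.36): V ← 44.36 m/s
throttle_to(11378): rpm ← 11378
adjust_throttle(-522): rpm ← 11378 -522 = 10856
adjust_throttle(+389): rpm ← 10856 +389 = 11245
throttle_to(7007): rpm ← 7007
set_airspeed(78.25): V ← 78.25 m/s
final state: V = 78.25 m/s, rpm = 7007 → n = rpm/60 = 116.783333 rev/s
J = V / (n·D) = 78.25 / (116.783333 × 2.956) = 0.226673
regime bands: climb J<0.4912 | cruise [0.4912, 0.9824) | windmill J≥0.9824
J = 0.2267 → climb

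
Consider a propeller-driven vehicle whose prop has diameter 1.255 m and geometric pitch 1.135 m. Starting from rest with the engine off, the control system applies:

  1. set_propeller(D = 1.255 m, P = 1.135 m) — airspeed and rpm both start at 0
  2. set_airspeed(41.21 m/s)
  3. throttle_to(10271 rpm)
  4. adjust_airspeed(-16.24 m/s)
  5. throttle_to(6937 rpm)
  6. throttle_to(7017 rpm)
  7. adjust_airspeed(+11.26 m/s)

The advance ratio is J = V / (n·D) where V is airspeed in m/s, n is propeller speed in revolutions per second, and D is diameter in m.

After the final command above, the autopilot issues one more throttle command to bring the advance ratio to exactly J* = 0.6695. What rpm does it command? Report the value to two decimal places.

rpm = 2587.17

set_propeller: D = 1.255 m, P = 1.135 m (p = P/D = 0.904382); state ← (V=0, rpm=0)
set_airspeed(41.21): V ← 41.21 m/s
throttle_to(10271): rpm ← 10271
adjust_airspeed(-16.24): V ← 41.21 -16.24 = 24.97 m/s
throttle_to(6937): rpm ← 6937
throttle_to(7017): rpm ← 7017
adjust_airspeed(+11.26): V ← 24.97 +11.26 = 36.23 m/s
final state: V = 36.23 m/s, rpm = 7017 → n = rpm/60 = 116.950000 rev/s
target J* = 0.6695; solve J* = V/(n·D) for n: n = V/(J*·D) = 36.23/(0.6695 × 1.255) = 43.119531 rev/s
rpm = 60·n = 2587.171850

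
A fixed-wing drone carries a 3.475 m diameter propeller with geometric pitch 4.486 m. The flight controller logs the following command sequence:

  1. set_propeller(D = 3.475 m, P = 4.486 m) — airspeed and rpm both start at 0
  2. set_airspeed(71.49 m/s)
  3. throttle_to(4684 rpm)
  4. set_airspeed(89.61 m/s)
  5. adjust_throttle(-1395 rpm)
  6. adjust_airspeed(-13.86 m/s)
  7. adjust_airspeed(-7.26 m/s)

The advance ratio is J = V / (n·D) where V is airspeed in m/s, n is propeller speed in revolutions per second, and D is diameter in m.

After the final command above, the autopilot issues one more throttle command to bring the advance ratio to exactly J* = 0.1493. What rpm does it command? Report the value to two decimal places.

set_propeller: D = 3.475 m, P = 4.486 m (p = P/D = 1.290935); state ← (V=0, rpm=0)
set_airspeed(71.49): V ← 71.49 m/s
throttle_to(4684): rpm ← 4684
set_airspeed(89.61): V ← 89.61 m/s
adjust_throttle(-1395): rpm ← 4684 -1395 = 3289
adjust_airspeed(-13.86): V ← 89.61 -13.86 = 75.75 m/s
adjust_airspeed(-7.26): V ← 75.75 -7.26 = 68.49 m/s
final state: V = 68.49 m/s, rpm = 3289 → n = rpm/60 = 54.816667 rev/s
target J* = 0.1493; solve J* = V/(n·D) for n: n = V/(J*·D) = 68.49/(0.1493 × 3.475) = 132.011738 rev/s
rpm = 60·n = 7920.704294

rpm = 7920.70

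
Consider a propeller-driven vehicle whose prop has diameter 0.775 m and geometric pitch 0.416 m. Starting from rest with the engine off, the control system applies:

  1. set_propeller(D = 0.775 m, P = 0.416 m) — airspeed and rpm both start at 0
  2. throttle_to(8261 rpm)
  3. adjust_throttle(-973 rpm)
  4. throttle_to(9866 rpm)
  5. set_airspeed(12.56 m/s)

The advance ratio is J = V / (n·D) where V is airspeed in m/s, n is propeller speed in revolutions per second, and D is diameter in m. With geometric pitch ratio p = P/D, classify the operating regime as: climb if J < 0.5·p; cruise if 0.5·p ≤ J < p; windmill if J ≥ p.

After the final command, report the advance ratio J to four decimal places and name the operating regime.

J = 0.0986, regime = climb

set_propeller: D = 0.775 m, P = 0.416 m (p = P/D = 0.536774); state ← (V=0, rpm=0)
throttle_to(8261): rpm ← 8261
adjust_throttle(-973): rpm ← 8261 -973 = 7288
throttle_to(9866): rpm ← 9866
set_airspeed(12.56): V ← 12.56 m/s
final state: V = 12.56 m/s, rpm = 9866 → n = rpm/60 = 164.433333 rev/s
J = V / (n·D) = 12.56 / (164.433333 × 0.775) = 0.098559
regime bands: climb J<0.2684 | cruise [0.2684, 0.5368) | windmill J≥0.5368
J = 0.0986 → climb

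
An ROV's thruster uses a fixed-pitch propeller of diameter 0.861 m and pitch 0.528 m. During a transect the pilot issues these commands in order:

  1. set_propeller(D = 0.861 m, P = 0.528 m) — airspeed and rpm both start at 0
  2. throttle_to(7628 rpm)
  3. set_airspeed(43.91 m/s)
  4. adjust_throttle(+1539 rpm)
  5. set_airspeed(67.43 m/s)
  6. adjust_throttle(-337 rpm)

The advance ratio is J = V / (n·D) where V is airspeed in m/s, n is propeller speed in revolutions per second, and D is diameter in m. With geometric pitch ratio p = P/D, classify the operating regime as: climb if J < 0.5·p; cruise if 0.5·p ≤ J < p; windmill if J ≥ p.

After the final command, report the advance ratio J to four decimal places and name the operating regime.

J = 0.5322, regime = cruise

set_propeller: D = 0.861 m, P = 0.528 m (p = P/D = 0.613240); state ← (V=0, rpm=0)
throttle_to(7628): rpm ← 7628
set_airspeed(43.91): V ← 43.91 m/s
adjust_throttle(+1539): rpm ← 7628 +1539 = 9167
set_airspeed(67.43): V ← 67.43 m/s
adjust_throttle(-337): rpm ← 9167 -337 = 8830
final state: V = 67.43 m/s, rpm = 8830 → n = rpm/60 = 147.166667 rev/s
J = V / (n·D) = 67.43 / (147.166667 × 0.861) = 0.532158
regime bands: climb J<0.3066 | cruise [0.3066, 0.6132) | windmill J≥0.6132
J = 0.5322 → cruise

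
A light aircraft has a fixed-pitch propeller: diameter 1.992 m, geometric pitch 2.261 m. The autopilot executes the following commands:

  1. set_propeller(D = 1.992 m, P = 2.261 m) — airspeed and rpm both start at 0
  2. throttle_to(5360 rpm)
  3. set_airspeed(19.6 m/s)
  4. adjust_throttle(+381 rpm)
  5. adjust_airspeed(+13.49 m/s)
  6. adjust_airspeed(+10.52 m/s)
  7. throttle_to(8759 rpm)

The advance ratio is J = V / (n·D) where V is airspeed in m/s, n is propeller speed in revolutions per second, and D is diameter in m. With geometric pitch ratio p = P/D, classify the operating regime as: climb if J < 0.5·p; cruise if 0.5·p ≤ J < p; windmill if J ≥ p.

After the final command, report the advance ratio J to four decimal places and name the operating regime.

set_propeller: D = 1.992 m, P = 2.261 m (p = P/D = 1.135040); state ← (V=0, rpm=0)
throttle_to(5360): rpm ← 5360
set_airspeed(19.6): V ← 19.6 m/s
adjust_throttle(+381): rpm ← 5360 +381 = 5741
adjust_airspeed(+13.49): V ← 19.6 +13.49 = 33.09 m/s
adjust_airspeed(+10.52): V ← 33.09 +10.52 = 43.61 m/s
throttle_to(8759): rpm ← 8759
final state: V = 43.61 m/s, rpm = 8759 → n = rpm/60 = 145.983333 rev/s
J = V / (n·D) = 43.61 / (145.983333 × 1.992) = 0.149966
regime bands: climb J<0.5675 | cruise [0.5675, 1.1350) | windmill J≥1.1350
J = 0.1500 → climb

J = 0.1500, regime = climb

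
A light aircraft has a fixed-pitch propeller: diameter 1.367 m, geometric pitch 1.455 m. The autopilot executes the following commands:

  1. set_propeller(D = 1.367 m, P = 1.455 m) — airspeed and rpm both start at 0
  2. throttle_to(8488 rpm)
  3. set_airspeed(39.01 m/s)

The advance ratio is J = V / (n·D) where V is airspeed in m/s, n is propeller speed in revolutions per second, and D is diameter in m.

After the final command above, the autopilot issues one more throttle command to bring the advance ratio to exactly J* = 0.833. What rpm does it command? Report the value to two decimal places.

set_propeller: D = 1.367 m, P = 1.455 m (p = P/D = 1.064375); state ← (V=0, rpm=0)
throttle_to(8488): rpm ← 8488
set_airspeed(39.01): V ← 39.01 m/s
final state: V = 39.01 m/s, rpm = 8488 → n = rpm/60 = 141.466667 rev/s
target J* = 0.833; solve J* = V/(n·D) for n: n = V/(J*·D) = 39.01/(0.833 × 1.367) = 34.258034 rev/s
rpm = 60·n = 2055.482032

rpm = 2055.48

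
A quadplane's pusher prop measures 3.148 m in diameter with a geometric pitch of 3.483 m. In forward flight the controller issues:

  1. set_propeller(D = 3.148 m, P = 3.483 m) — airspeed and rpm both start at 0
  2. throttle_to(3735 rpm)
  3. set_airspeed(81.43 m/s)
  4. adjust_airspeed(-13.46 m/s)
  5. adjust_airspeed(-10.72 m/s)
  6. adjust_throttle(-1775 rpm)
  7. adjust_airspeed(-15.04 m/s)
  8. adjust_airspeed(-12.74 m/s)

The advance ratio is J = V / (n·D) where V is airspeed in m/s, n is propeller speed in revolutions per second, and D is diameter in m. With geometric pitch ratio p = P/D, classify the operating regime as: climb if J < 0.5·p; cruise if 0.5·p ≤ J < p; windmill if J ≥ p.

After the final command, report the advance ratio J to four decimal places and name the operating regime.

J = 0.2866, regime = climb

set_propeller: D = 3.148 m, P = 3.483 m (p = P/D = 1.106417); state ← (V=0, rpm=0)
throttle_to(3735): rpm ← 3735
set_airspeed(81.43): V ← 81.43 m/s
adjust_airspeed(-13.46): V ← 81.43 -13.46 = 67.97 m/s
adjust_airspeed(-10.72): V ← 67.97 -10.72 = 57.25 m/s
adjust_throttle(-1775): rpm ← 3735 -1775 = 1960
adjust_airspeed(-15.04): V ← 57.25 -15.04 = 42.21 m/s
adjust_airspeed(-12.74): V ← 42.21 -12.74 = 29.47 m/s
final state: V = 29.47 m/s, rpm = 1960 → n = rpm/60 = 32.666667 rev/s
J = V / (n·D) = 29.47 / (32.666667 × 3.148) = 0.286577
regime bands: climb J<0.5532 | cruise [0.5532, 1.1064) | windmill J≥1.1064
J = 0.2866 → climb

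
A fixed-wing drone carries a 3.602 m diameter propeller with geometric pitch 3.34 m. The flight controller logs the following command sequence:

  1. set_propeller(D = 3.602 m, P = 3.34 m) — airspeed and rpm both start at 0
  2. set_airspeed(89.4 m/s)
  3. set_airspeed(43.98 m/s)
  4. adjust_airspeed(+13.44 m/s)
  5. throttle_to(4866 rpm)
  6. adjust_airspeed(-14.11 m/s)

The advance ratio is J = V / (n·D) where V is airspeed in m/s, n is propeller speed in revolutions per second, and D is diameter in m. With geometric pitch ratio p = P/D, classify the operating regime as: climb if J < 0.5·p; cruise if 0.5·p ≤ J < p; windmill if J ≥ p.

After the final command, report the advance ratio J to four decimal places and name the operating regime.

J = 0.1483, regime = climb

set_propeller: D = 3.602 m, P = 3.34 m (p = P/D = 0.927263); state ← (V=0, rpm=0)
set_airspeed(89.4): V ← 89.4 m/s
set_airspeed(43.98): V ← 43.98 m/s
adjust_airspeed(+13.44): V ← 43.98 +13.44 = 57.42 m/s
throttle_to(4866): rpm ← 4866
adjust_airspeed(-14.11): V ← 57.42 -14.11 = 43.31 m/s
final state: V = 43.31 m/s, rpm = 4866 → n = rpm/60 = 81.100000 rev/s
J = V / (n·D) = 43.31 / (81.100000 × 3.602) = 0.148260
regime bands: climb J<0.4636 | cruise [0.4636, 0.9273) | windmill J≥0.9273
J = 0.1483 → climb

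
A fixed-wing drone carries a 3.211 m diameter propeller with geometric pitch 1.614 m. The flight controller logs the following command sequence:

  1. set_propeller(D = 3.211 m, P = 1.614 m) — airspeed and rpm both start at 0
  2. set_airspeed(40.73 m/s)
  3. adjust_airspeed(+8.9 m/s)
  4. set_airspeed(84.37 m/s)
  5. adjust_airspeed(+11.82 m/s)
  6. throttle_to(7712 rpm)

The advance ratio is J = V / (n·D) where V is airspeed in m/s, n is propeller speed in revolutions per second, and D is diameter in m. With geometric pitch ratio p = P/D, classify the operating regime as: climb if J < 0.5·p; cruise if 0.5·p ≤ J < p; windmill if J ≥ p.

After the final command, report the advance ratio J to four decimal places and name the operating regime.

set_propeller: D = 3.211 m, P = 1.614 m (p = P/D = 0.502647); state ← (V=0, rpm=0)
set_airspeed(40.73): V ← 40.73 m/s
adjust_airspeed(+8.9): V ← 40.73 +8.9 = 49.63 m/s
set_airspeed(84.37): V ← 84.37 m/s
adjust_airspeed(+11.82): V ← 84.37 +11.82 = 96.19 m/s
throttle_to(7712): rpm ← 7712
final state: V = 96.19 m/s, rpm = 7712 → n = rpm/60 = 128.533333 rev/s
J = V / (n·D) = 96.19 / (128.533333 × 3.211) = 0.233063
regime bands: climb J<0.2513 | cruise [0.2513, 0.5026) | windmill J≥0.5026
J = 0.2331 → climb

J = 0.2331, regime = climb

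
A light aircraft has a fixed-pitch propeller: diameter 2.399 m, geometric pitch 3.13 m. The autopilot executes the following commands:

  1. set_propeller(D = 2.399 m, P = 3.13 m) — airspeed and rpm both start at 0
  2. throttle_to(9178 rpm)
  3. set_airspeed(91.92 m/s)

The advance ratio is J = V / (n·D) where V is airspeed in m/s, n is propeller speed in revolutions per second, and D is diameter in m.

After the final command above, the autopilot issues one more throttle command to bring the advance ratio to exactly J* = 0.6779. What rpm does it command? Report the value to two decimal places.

rpm = 3391.29

set_propeller: D = 2.399 m, P = 3.13 m (p = P/D = 1.304710); state ← (V=0, rpm=0)
throttle_to(9178): rpm ← 9178
set_airspeed(91.92): V ← 91.92 m/s
final state: V = 91.92 m/s, rpm = 9178 → n = rpm/60 = 152.966667 rev/s
target J* = 0.6779; solve J* = V/(n·D) for n: n = V/(J*·D) = 91.92/(0.6779 × 2.399) = 56.521559 rev/s
rpm = 60·n = 3391.293552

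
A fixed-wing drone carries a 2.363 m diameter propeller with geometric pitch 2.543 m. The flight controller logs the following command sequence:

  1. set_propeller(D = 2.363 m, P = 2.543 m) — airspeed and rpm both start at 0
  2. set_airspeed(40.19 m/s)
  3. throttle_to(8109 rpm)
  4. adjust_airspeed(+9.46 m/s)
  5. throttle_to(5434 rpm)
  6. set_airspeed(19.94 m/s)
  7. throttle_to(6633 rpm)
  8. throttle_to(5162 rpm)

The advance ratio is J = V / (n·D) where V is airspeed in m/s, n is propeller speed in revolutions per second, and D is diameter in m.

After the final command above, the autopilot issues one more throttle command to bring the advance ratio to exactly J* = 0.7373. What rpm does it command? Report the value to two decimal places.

rpm = 686.70

set_propeller: D = 2.363 m, P = 2.543 m (p = P/D = 1.076174); state ← (V=0, rpm=0)
set_airspeed(40.19): V ← 40.19 m/s
throttle_to(8109): rpm ← 8109
adjust_airspeed(+9.46): V ← 40.19 +9.46 = 49.65 m/s
throttle_to(5434): rpm ← 5434
set_airspeed(19.94): V ← 19.94 m/s
throttle_to(6633): rpm ← 6633
throttle_to(5162): rpm ← 5162
final state: V = 19.94 m/s, rpm = 5162 → n = rpm/60 = 86.033333 rev/s
target J* = 0.7373; solve J* = V/(n·D) for n: n = V/(J*·D) = 19.94/(0.7373 × 2.363) = 11.445037 rev/s
rpm = 60·n = 686.702216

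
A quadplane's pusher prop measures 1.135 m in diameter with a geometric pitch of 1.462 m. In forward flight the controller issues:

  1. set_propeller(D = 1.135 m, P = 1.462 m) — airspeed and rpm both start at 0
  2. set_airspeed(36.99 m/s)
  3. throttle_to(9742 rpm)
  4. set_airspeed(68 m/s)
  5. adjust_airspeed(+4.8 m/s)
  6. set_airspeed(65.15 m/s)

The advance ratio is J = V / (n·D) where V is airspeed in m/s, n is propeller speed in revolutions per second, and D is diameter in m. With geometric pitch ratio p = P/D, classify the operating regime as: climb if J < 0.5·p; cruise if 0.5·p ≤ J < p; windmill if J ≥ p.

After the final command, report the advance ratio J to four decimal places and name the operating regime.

J = 0.3535, regime = climb

set_propeller: D = 1.135 m, P = 1.462 m (p = P/D = 1.288106); state ← (V=0, rpm=0)
set_airspeed(36.99): V ← 36.99 m/s
throttle_to(9742): rpm ← 9742
set_airspeed(68): V ← 68 m/s
adjust_airspeed(+4.8): V ← 68 +4.8 = 72.8 m/s
set_airspeed(65.15): V ← 65.15 m/s
final state: V = 65.15 m/s, rpm = 9742 → n = rpm/60 = 162.366667 rev/s
J = V / (n·D) = 65.15 / (162.366667 × 1.135) = 0.353526
regime bands: climb J<0.6441 | cruise [0.6441, 1.2881) | windmill J≥1.2881
J = 0.3535 → climb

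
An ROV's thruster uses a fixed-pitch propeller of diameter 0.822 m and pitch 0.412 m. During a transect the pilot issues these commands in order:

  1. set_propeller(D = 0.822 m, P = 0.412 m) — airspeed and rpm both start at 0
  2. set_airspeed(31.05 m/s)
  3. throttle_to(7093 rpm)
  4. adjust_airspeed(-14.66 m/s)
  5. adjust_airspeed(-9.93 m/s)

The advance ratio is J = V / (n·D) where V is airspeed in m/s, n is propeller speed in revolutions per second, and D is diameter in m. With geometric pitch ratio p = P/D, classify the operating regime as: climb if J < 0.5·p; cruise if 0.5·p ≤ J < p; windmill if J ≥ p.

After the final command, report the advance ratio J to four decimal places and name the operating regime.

J = 0.0665, regime = climb

set_propeller: D = 0.822 m, P = 0.412 m (p = P/D = 0.501217); state ← (V=0, rpm=0)
set_airspeed(31.05): V ← 31.05 m/s
throttle_to(7093): rpm ← 7093
adjust_airspeed(-14.66): V ← 31.05 -14.66 = 16.39 m/s
adjust_airspeed(-9.93): V ← 16.39 -9.93 = 6.46 m/s
final state: V = 6.46 m/s, rpm = 7093 → n = rpm/60 = 118.216667 rev/s
J = V / (n·D) = 6.46 / (118.216667 × 0.822) = 0.066479
regime bands: climb J<0.2506 | cruise [0.2506, 0.5012) | windmill J≥0.5012
J = 0.0665 → climb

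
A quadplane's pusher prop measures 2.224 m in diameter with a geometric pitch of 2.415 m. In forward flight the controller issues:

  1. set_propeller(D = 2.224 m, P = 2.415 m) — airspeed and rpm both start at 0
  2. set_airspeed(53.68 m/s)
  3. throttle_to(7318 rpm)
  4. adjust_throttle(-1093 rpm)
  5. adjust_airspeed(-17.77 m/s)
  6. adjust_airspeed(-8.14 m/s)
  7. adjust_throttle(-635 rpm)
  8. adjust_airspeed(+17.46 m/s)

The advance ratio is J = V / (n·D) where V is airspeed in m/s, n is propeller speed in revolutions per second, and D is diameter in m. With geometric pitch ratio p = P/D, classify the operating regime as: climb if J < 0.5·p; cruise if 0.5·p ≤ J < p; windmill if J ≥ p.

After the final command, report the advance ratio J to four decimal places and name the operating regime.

set_propeller: D = 2.224 m, P = 2.415 m (p = P/D = 1.085881); state ← (V=0, rpm=0)
set_airspeed(53.68): V ← 53.68 m/s
throttle_to(7318): rpm ← 7318
adjust_throttle(-1093): rpm ← 7318 -1093 = 6225
adjust_airspeed(-17.77): V ← 53.68 -17.77 = 35.91 m/s
adjust_airspeed(-8.14): V ← 35.91 -8.14 = 27.77 m/s
adjust_throttle(-635): rpm ← 6225 -635 = 5590
adjust_airspeed(+17.46): V ← 27.77 +17.46 = 45.23 m/s
final state: V = 45.23 m/s, rpm = 5590 → n = rpm/60 = 93.166667 rev/s
J = V / (n·D) = 45.23 / (93.166667 × 2.224) = 0.218289
regime bands: climb J<0.5429 | cruise [0.5429, 1.0859) | windmill J≥1.0859
J = 0.2183 → climb

J = 0.2183, regime = climb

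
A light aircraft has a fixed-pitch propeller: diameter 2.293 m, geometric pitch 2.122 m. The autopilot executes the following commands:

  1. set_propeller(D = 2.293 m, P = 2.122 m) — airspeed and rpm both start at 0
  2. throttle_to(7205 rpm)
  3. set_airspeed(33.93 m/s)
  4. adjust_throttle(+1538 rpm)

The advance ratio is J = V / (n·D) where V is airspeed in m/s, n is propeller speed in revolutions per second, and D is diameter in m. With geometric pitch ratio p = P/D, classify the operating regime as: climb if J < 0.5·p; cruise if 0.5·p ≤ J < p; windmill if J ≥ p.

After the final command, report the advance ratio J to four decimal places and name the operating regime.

set_propeller: D = 2.293 m, P = 2.122 m (p = P/D = 0.925425); state ← (V=0, rpm=0)
throttle_to(7205): rpm ← 7205
set_airspeed(33.93): V ← 33.93 m/s
adjust_throttle(+1538): rpm ← 7205 +1538 = 8743
final state: V = 33.93 m/s, rpm = 8743 → n = rpm/60 = 145.716667 rev/s
J = V / (n·D) = 33.93 / (145.716667 × 2.293) = 0.101548
regime bands: climb J<0.4627 | cruise [0.4627, 0.9254) | windmill J≥0.9254
J = 0.1015 → climb

J = 0.1015, regime = climb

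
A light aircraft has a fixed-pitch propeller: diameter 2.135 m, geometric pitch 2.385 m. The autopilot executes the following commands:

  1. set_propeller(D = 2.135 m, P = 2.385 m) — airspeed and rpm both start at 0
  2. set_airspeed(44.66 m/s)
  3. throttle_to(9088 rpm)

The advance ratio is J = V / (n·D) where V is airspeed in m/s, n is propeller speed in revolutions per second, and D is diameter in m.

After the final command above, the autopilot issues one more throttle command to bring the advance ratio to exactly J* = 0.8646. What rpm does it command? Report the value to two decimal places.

rpm = 1451.63

set_propeller: D = 2.135 m, P = 2.385 m (p = P/D = 1.117096); state ← (V=0, rpm=0)
set_airspeed(44.66): V ← 44.66 m/s
throttle_to(9088): rpm ← 9088
final state: V = 44.66 m/s, rpm = 9088 → n = rpm/60 = 151.466667 rev/s
target J* = 0.8646; solve J* = V/(n·D) for n: n = V/(J*·D) = 44.66/(0.8646 × 2.135) = 24.193885 rev/s
rpm = 60·n = 1451.633087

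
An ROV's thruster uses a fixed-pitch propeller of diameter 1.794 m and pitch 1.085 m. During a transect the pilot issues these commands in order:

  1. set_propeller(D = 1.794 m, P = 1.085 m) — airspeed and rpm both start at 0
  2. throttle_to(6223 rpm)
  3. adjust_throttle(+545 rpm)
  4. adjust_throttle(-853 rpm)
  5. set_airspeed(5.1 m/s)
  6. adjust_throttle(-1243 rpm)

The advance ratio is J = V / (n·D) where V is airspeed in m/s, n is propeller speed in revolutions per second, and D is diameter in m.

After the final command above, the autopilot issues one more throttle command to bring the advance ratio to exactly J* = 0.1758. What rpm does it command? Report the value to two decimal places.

set_propeller: D = 1.794 m, P = 1.085 m (p = P/D = 0.604794); state ← (V=0, rpm=0)
throttle_to(6223): rpm ← 6223
adjust_throttle(+545): rpm ← 6223 +545 = 6768
adjust_throttle(-853): rpm ← 6768 -853 = 5915
set_airspeed(5.1): V ← 5.1 m/s
adjust_throttle(-1243): rpm ← 5915 -1243 = 4672
final state: V = 5.1 m/s, rpm = 4672 → n = rpm/60 = 77.866667 rev/s
target J* = 0.1758; solve J* = V/(n·D) for n: n = V/(J*·D) = 5.1/(0.1758 × 1.794) = 16.170702 rev/s
rpm = 60·n = 970.242104

rpm = 970.24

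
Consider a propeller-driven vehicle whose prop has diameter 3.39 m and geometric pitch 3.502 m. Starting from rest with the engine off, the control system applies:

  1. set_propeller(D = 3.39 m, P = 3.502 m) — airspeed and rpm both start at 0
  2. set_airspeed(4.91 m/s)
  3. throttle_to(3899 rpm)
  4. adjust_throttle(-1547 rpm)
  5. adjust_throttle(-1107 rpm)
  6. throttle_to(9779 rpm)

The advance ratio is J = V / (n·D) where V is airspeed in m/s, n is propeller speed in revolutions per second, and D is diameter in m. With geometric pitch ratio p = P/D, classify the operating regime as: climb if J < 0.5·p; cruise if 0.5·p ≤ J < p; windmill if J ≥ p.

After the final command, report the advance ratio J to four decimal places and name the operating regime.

J = 0.0089, regime = climb

set_propeller: D = 3.39 m, P = 3.502 m (p = P/D = 1.033038); state ← (V=0, rpm=0)
set_airspeed(4.91): V ← 4.91 m/s
throttle_to(3899): rpm ← 3899
adjust_throttle(-1547): rpm ← 3899 -1547 = 2352
adjust_throttle(-1107): rpm ← 2352 -1107 = 1245
throttle_to(9779): rpm ← 9779
final state: V = 4.91 m/s, rpm = 9779 → n = rpm/60 = 162.983333 rev/s
J = V / (n·D) = 4.91 / (162.983333 × 3.39) = 0.008887
regime bands: climb J<0.5165 | cruise [0.5165, 1.0330) | windmill J≥1.0330
J = 0.0089 → climb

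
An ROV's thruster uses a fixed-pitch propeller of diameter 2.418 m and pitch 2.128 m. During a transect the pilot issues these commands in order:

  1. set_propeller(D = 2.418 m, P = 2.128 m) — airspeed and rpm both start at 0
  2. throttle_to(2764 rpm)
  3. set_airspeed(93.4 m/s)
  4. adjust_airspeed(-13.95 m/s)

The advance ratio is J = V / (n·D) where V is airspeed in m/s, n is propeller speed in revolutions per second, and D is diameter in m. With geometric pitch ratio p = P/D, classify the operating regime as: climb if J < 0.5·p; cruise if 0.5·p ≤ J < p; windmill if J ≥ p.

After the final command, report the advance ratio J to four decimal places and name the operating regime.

J = 0.7133, regime = cruise

set_propeller: D = 2.418 m, P = 2.128 m (p = P/D = 0.880066); state ← (V=0, rpm=0)
throttle_to(2764): rpm ← 2764
set_airspeed(93.4): V ← 93.4 m/s
adjust_airspeed(-13.95): V ← 93.4 -13.95 = 79.45 m/s
final state: V = 79.45 m/s, rpm = 2764 → n = rpm/60 = 46.066667 rev/s
J = V / (n·D) = 79.45 / (46.066667 × 2.418) = 0.713265
regime bands: climb J<0.4400 | cruise [0.4400, 0.8801) | windmill J≥0.8801
J = 0.7133 → cruise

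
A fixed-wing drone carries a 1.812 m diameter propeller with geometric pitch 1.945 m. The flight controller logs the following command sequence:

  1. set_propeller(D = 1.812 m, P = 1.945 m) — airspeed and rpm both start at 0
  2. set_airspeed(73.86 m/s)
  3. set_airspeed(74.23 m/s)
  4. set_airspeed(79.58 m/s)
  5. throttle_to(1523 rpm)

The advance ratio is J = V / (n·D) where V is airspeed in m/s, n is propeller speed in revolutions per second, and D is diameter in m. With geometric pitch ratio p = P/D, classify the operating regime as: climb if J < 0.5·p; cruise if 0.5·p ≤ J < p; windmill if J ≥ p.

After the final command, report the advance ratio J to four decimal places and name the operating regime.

set_propeller: D = 1.812 m, P = 1.945 m (p = P/D = 1.073400); state ← (V=0, rpm=0)
set_airspeed(73.86): V ← 73.86 m/s
set_airspeed(74.23): V ← 74.23 m/s
set_airspeed(79.58): V ← 79.58 m/s
throttle_to(1523): rpm ← 1523
final state: V = 79.58 m/s, rpm = 1523 → n = rpm/60 = 25.383333 rev/s
J = V / (n·D) = 79.58 / (25.383333 × 1.812) = 1.730203
regime bands: climb J<0.5367 | cruise [0.5367, 1.0734) | windmill J≥1.0734
J = 1.7302 → windmill

J = 1.7302, regime = windmill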